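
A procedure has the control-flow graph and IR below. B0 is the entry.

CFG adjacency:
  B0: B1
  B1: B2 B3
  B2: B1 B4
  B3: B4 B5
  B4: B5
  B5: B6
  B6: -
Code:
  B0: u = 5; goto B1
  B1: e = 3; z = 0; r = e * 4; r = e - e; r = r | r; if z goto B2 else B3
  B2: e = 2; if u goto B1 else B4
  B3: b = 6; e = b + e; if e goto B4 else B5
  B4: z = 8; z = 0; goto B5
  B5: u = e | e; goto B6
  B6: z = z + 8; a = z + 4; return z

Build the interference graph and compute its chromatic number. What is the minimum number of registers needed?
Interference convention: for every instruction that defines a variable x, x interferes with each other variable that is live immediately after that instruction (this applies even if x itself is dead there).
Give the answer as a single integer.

Per-block:
  B0: def={u} ue=∅
  B1: def={e,r,z} ue=∅
  B2: def={e} ue={u}
  B3: def={b,e} ue={e}
  B4: def={z} ue=∅
  B5: def={u} ue={e}
  B6: def={a,z} ue={z}

Live sets:
  B0 li=∅ lo={u}
  B1 li={u} lo={e,u,z}
  B2 li={u} lo={e,u}
  B3 li={e,z} lo={e,z}
  B4 li={e} lo={e,z}
  B5 li={e,z} lo={z}
  B6 li={z} lo=∅

Interference:
  a↔{z}
  b↔{e,z}
  e↔{b,r,u,z}
  r↔{e,u,z}
  u↔{e,r,z}
  z↔{a,b,e,r,u}

Colouring:
  lower bound: {e,r,u,z} mutually conflict ⇒ χ ≥ 4
  4-colouring: r0={z}  r1={a,e}  r2={b,r}  r3={u}
  χ = 4

Answer: 4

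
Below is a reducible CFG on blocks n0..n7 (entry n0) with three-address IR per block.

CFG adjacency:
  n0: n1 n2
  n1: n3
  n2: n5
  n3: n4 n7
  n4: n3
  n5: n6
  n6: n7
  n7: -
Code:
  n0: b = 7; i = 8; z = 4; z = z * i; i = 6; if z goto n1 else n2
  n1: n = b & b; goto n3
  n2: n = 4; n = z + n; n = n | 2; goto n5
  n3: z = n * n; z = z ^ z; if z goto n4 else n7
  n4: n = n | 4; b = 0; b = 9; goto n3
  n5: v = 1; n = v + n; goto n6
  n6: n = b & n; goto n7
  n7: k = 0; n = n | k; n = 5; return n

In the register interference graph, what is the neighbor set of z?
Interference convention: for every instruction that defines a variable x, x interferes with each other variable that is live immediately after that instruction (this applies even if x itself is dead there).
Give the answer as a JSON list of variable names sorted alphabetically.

Per-block:
  n0 def {b,i,z} use ∅
  n1 def {n} use {b}
  n2 def {n} use {z}
  n3 def {z} use {n}
  n4 def {b,n} use {n}
  n5 def {n,v} use {n}
  n6 def {n} use {b,n}
  n7 def {k,n} use {n}

Backward fixpoint:
  n0 li=∅ lo={b,z}
  n1 li={b} lo={n}
  n2 li={b,z} lo={b,n}
  n3 li={n} lo={n}
  n4 li={n} lo={n}
  n5 li={b,n} lo={b,n}
  n6 li={b,n} lo={n}
  n7 li={n} lo=∅

Interference:
  b↔{i,n,v,z}
  i↔{b,z}
  k↔{n}
  n↔{b,k,v,z}
  v↔{b,n}
  z↔{b,i,n}

N(z) = ["b", "i", "n"]

Answer: ["b", "i", "n"]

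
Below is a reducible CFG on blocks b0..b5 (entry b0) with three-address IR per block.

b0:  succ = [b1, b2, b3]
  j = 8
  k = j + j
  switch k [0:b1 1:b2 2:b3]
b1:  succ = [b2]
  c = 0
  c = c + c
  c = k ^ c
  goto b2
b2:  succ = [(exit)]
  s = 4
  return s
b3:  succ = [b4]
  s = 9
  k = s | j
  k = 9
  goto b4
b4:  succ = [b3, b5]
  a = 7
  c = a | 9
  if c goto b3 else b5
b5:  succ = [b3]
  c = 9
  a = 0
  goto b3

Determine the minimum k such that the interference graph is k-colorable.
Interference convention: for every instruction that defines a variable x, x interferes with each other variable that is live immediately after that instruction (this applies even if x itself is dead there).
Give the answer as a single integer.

Answer: 3

Analysis:
def/use:
  b0: {j,k} / ∅
  b1: {c} / {k}
  b2: {s} / ∅
  b3: {k,s} / {j}
  b4: {a,c} / ∅
  b5: {a,c} / ∅

Liveness:
  b0 li=∅ lo={j,k}
  b1 li={k} lo=∅
  b2 li=∅ lo=∅
  b3 li={j} lo={j}
  b4 li={j} lo={j}
  b5 li={j} lo={j}

Interference:
  a↔{j}
  c↔{j,k}
  j↔{a,c,k,s}
  k↔{c,j}
  s↔{j}

Chromatic number:
  lower bound: {c,j,k} mutually conflict ⇒ χ ≥ 3
  3-colouring: r0={j}  r1={a,c,s}  r2={k}
  χ = 3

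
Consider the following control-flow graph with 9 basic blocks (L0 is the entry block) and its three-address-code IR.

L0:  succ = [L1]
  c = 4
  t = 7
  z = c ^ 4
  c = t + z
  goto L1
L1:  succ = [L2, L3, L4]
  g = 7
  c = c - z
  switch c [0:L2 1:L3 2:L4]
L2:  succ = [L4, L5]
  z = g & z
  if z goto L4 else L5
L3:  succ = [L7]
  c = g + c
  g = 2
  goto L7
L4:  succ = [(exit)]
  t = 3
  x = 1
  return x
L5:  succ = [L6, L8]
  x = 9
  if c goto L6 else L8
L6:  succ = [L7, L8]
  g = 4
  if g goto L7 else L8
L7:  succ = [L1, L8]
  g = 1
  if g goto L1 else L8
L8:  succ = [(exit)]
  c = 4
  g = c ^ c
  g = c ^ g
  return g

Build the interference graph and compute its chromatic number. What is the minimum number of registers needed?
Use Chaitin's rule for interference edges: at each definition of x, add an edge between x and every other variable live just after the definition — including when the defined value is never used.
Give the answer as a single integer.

def/use:
  L0: def={c,t,z} ue=∅
  L1: def={c,g} ue={c,z}
  L2: def={z} ue={g,z}
  L3: def={c,g} ue={c,g}
  L4: def={t,x} ue=∅
  L5: def={x} ue={c}
  L6: def={g} ue=∅
  L7: def={g} ue=∅
  L8: def={c,g} ue=∅

Liveness:
  live L0: ∅→{c,z}
  live L1: {c,z}→{c,g,z}
  live L2: {c,g,z}→{c,z}
  live L3: {c,g,z}→{c,z}
  live L4: ∅→∅
  live L5: {c,z}→{c,z}
  live L6: {c,z}→{c,z}
  live L7: {c,z}→{c,z}
  live L8: ∅→∅

Conflict graph:
  c↔{g,t,x,z}
  g↔{c,z}
  t↔{c,z}
  x↔{c,z}
  z↔{c,g,t,x}

Colouring:
  clique {c,g,z} ⇒ need ≥ 3
  assign c→r0 g→r2 t→r2 x→r2 z→r1 — no edge inside a register ⇒ χ ≤ 3
  χ = 3

Answer: 3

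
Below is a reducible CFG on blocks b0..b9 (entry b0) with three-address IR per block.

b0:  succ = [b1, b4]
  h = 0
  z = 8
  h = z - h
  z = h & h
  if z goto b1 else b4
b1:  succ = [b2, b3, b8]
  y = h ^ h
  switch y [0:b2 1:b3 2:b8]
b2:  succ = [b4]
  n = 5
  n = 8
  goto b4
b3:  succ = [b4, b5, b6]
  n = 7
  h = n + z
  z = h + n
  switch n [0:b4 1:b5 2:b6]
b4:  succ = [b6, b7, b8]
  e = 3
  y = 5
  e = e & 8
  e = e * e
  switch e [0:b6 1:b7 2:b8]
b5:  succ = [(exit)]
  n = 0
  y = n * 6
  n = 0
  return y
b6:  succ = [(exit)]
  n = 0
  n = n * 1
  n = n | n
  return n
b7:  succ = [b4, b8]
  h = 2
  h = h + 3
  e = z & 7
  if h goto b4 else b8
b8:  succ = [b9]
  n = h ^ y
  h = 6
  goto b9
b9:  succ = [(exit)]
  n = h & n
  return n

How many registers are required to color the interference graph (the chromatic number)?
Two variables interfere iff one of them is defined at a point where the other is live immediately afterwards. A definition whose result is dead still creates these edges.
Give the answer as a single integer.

Answer: 4

Derivation:
Per-block:
  b0 def {h,z} use ∅
  b1 def {y} use {h}
  b2 def {n} use ∅
  b3 def {h,n,z} use {z}
  b4 def {e,y} use ∅
  b5 def {n,y} use ∅
  b6 def {n} use ∅
  b7 def {e,h} use {z}
  b8 def {h,n} use {h,y}
  b9 def {n} use {h,n}

Live sets:
  b0 li=∅ lo={h,z}
  b1 li={h,z} lo={h,y,z}
  b2 li={h,z} lo={h,z}
  b3 li={z} lo={h,z}
  b4 li={h,z} lo={h,y,z}
  b5 li=∅ lo=∅
  b6 li=∅ lo=∅
  b7 li={y,z} lo={h,y,z}
  b8 li={h,y} lo={h,n}
  b9 li={h,n} lo=∅

Interference:
  e↔{h,y,z}
  h↔{e,n,y,z}
  n↔{h,y,z}
  y↔{e,h,n,z}
  z↔{e,h,n,y}

Registers:
  lower bound: {e,h,y,z} mutually conflict ⇒ χ ≥ 4
  4-colouring: R0={h}  R1={y}  R2={z}  R3={e,n}
  χ = 4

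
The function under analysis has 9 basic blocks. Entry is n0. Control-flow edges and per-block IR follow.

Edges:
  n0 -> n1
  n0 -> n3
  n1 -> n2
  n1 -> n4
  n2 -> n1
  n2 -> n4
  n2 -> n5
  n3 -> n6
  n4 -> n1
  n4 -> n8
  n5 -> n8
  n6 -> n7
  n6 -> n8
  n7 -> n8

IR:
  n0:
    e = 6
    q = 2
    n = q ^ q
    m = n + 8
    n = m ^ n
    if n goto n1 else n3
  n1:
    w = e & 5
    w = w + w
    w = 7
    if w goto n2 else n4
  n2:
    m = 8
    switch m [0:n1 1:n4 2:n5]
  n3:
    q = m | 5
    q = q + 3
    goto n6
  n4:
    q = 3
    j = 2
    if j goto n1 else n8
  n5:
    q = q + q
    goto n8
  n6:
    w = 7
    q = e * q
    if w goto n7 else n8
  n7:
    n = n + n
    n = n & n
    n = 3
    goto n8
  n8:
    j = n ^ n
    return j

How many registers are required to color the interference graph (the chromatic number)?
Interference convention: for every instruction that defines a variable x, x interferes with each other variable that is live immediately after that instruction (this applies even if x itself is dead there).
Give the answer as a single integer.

Answer: 4

Working:
Per-block:
  n0: {e,m,n,q} / ∅
  n1: {w} / {e}
  n2: {m} / ∅
  n3: {q} / {m}
  n4: {j,q} / ∅
  n5: {q} / {q}
  n6: {q,w} / {e,q}
  n7: {n} / {n}
  n8: {j} / {n}

Liveness:
  live n0: ∅→{e,m,n,q}
  live n1: {e,n,q}→{e,n,q}
  live n2: {e,n,q}→{e,n,q}
  live n3: {e,m,n}→{e,n,q}
  live n4: {e,n}→{e,n,q}
  live n5: {n,q}→{n}
  live n6: {e,n,q}→{n}
  live n7: {n}→{n}
  live n8: {n}→∅

Conflict graph:
  e↔{j,m,n,q,w}
  j↔{e,n,q}
  m↔{e,n,q}
  n↔{e,j,m,q,w}
  q↔{e,j,m,n,w}
  w↔{e,n,q}

Colouring:
  lower bound: {e,j,n,q} mutually conflict ⇒ χ ≥ 4
  4-colouring: c0={e}  c1={n}  c2={q}  c3={j,m,w}
  χ = 4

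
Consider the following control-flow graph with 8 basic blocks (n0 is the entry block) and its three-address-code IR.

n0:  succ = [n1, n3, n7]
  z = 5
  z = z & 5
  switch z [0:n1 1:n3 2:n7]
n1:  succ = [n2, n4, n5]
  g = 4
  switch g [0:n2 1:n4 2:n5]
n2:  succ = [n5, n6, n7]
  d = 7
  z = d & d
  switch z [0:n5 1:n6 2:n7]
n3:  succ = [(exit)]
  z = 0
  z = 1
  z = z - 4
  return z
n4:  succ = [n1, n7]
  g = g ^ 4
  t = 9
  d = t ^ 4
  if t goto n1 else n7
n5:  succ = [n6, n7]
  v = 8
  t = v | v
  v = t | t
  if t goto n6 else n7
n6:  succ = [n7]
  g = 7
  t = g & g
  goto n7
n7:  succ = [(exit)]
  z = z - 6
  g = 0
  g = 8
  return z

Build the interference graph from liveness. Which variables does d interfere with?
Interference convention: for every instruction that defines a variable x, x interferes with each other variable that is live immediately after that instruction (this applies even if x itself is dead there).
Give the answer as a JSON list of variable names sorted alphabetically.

Answer: ["t", "z"]

Working:
Per-block:
  n0 def {z} use ∅
  n1 def {g} use ∅
  n2 def {d,z} use ∅
  n3 def {z} use ∅
  n4 def {d,g,t} use {g}
  n5 def {t,v} use ∅
  n6 def {g,t} use ∅
  n7 def {g,z} use {z}

Live sets:
  live n0: ∅→{z}
  live n1: {z}→{g,z}
  live n2: ∅→{z}
  live n3: ∅→∅
  live n4: {g,z}→{z}
  live n5: {z}→{z}
  live n6: {z}→{z}
  live n7: {z}→∅

Conflict graph:
  d — {t,z}
  g — {z}
  t — {d,v,z}
  v — {t,z}
  z — {d,g,t,v}

N(d) = ["t", "z"]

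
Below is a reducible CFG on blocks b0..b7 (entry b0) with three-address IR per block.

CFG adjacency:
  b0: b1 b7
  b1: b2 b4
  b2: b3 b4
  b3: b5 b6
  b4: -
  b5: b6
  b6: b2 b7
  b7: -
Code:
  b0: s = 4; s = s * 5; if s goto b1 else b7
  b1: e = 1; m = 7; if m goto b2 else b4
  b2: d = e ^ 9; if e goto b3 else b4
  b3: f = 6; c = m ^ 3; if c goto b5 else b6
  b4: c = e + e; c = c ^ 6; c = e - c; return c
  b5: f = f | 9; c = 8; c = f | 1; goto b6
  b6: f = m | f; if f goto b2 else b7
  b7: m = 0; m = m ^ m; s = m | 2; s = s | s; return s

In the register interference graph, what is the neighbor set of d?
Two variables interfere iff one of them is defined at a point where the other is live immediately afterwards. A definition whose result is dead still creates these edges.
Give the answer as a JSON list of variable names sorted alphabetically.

def/use:
  b0: {s} / ∅
  b1: {e,m} / ∅
  b2: {d} / {e}
  b3: {c,f} / {m}
  b4: {c} / {e}
  b5: {c,f} / {f}
  b6: {f} / {f,m}
  b7: {m,s} / ∅

Live sets:
  live b0: ∅→∅
  live b1: ∅→{e,m}
  live b2: {e,m}→{e,m}
  live b3: {e,m}→{e,f,m}
  live b4: {e}→∅
  live b5: {e,f,m}→{e,f,m}
  live b6: {e,f,m}→{e,m}
  live b7: ∅→∅

Interfere edges:
  c↔{e,f,m}
  d↔{e,m}
  e↔{c,d,f,m}
  f↔{c,e,m}
  m↔{c,d,e,f}
  s↔∅

N(d) = ["e", "m"]

Answer: ["e", "m"]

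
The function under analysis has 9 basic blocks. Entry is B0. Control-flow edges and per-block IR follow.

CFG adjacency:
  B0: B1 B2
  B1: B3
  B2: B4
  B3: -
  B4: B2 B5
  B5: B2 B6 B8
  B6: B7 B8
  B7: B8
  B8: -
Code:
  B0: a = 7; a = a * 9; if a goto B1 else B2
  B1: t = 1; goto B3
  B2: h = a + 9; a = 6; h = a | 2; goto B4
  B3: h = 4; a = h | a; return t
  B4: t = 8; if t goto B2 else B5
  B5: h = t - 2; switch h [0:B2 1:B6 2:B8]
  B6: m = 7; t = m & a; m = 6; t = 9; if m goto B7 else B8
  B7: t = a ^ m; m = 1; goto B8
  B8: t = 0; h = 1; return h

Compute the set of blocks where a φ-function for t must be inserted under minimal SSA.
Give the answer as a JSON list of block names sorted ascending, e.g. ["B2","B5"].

Answer: ["B2", "B8"]

Derivation:
idom tree: B1←B0 B2←B0 B3←B1 B4←B2 B5←B4 B6←B5 B7←B6 B8←B5
Dom at joins:
  B2: preds {B0,B4,B5}: {B0} ∩ {B0,B2,B4} ∩ {B0,B2,B4,B5} = {B0}; idom=B0
  B8: preds {B5,B6,B7}: {B0,B2,B4,B5} ∩ {B0,B2,B4,B5,B6} ∩ {B0,B2,B4,B5,B6,B7} = {B0,B2,B4,B5}; idom=B5

Frontier:
  join B2 pred B0: · stop@B0
  join B2 pred B4: B4→B2 stop@B0
  join B2 pred B5: B5→B4→B2 stop@B0
  join B8 pred B5: · stop@B5
  join B8 pred B6: B6 stop@B5
  join B8 pred B7: B7→B6 stop@B5
  DF(B0)=∅
  DF(B1)=∅
  DF(B2)={B2}
  DF(B3)=∅
  DF(B4)={B2}
  DF(B5)={B2}
  DF(B6)={B8}
  DF(B7)={B8}
  DF(B8)=∅

φ for t: defs {B1,B4,B6,B7,B8}
  DF⁺ = {B2,B8}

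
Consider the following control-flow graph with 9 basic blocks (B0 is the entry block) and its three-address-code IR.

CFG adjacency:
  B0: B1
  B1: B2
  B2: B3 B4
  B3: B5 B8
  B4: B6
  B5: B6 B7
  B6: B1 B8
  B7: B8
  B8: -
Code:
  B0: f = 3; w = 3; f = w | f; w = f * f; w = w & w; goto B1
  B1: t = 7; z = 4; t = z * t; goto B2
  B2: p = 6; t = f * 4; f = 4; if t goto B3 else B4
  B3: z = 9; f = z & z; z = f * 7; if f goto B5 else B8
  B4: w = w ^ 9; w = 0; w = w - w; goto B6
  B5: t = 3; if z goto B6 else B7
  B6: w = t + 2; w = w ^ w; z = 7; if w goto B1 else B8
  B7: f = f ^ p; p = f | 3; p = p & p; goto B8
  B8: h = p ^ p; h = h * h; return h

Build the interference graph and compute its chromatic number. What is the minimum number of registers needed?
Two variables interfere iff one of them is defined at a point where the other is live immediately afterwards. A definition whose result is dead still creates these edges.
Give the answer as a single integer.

Block summaries:
  B0: def={f,w} ue=∅
  B1: def={t,z} ue=∅
  B2: def={f,p,t} ue={f}
  B3: def={f,z} ue=∅
  B4: def={w} ue={w}
  B5: def={t} ue={z}
  B6: def={w,z} ue={t}
  B7: def={f,p} ue={f,p}
  B8: def={h} ue={p}

Liveness:
  live B0: ∅→{f,w}
  live B1: {f,w}→{f,w}
  live B2: {f,w}→{f,p,t,w}
  live B3: {p}→{f,p,z}
  live B4: {f,p,t,w}→{f,p,t}
  live B5: {f,p,z}→{f,p,t}
  live B6: {f,p,t}→{f,p,w}
  live B7: {f,p}→{p}
  live B8: {p}→∅

Conflict graph:
  f — {p,t,w,z}
  h — ∅
  p — {f,t,w,z}
  t — {f,p,w,z}
  w — {f,p,t,z}
  z — {f,p,t,w}

Colouring:
  {f,p,t,w,z} pairwise interfere (5-clique) ⇒ χ ≥ 5
  assign f→r0 h→r0 p→r1 t→r2 w→r3 z→r4 — no edge inside a register ⇒ χ ≤ 5
  χ = 5

Answer: 5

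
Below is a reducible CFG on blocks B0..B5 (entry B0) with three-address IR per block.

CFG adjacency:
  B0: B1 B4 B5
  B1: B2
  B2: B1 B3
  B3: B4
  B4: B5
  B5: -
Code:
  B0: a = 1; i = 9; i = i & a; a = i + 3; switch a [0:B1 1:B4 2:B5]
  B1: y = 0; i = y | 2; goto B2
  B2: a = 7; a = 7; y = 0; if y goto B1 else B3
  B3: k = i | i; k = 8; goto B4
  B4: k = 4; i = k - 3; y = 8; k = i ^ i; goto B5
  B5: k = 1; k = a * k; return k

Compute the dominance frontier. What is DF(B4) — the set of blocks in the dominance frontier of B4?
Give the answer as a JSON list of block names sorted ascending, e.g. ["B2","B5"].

Answer: ["B5"]

Working:
idom tree: B1←B0 B2←B1 B3←B2 B4←B0 B5←B0
Dom at joins:
  B1: preds {B0,B2}: {B0} ∩ {B0,B1,B2} = {B0}; idom=B0
  B4: preds {B0,B3}: {B0} ∩ {B0,B1,B2,B3} = {B0}; idom=B0
  B5: preds {B0,B4}: {B0} ∩ {B0,B4} = {B0}; idom=B0

DF walk-up:
  join B1 pred B0: · stop@B0
  join B1 pred B2: B2→B1 stop@B0
  join B4 pred B0: · stop@B0
  join B4 pred B3: B3→B2→B1 stop@B0
  join B5 pred B0: · stop@B0
  join B5 pred B4: B4 stop@B0
  DF(B0)=∅
  DF(B1)={B1,B4}
  DF(B2)={B1,B4}
  DF(B3)={B4}
  DF(B4)={B5}
  DF(B5)=∅

DF(B4) = ["B5"]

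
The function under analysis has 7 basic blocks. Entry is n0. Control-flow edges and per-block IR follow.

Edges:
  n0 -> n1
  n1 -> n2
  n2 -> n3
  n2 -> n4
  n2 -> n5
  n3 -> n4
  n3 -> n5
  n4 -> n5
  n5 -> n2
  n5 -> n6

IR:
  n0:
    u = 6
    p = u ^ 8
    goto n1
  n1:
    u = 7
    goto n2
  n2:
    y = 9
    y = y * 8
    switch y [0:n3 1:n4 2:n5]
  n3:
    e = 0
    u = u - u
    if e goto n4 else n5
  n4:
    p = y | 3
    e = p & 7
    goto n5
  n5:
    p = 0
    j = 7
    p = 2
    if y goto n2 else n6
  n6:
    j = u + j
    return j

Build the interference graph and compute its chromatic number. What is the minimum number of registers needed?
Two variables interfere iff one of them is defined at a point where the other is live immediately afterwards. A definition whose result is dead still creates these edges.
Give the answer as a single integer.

Block summaries:
  n0: def={p,u} ue=∅
  n1: def={u} ue=∅
  n2: def={y} ue=∅
  n3: def={e,u} ue={u}
  n4: def={e,p} ue={y}
  n5: def={j,p} ue={y}
  n6: def={j} ue={j,u}

Backward fixpoint:
  n0: in=∅ out=∅
  n1: in=∅ out={u}
  n2: in={u} out={u,y}
  n3: in={u,y} out={u,y}
  n4: in={u,y} out={u,y}
  n5: in={u,y} out={j,u}
  n6: in={j,u} out=∅

Conflict graph:
  e↔{u,y}
  j↔{p,u,y}
  p↔{j,u,y}
  u↔{e,j,p,y}
  y↔{e,j,p,u}

Colouring:
  lower bound: {j,p,u,y} mutually conflict ⇒ χ ≥ 4
  4-colouring: r0={u}  r1={y}  r2={e,j}  r3={p}
  χ = 4

Answer: 4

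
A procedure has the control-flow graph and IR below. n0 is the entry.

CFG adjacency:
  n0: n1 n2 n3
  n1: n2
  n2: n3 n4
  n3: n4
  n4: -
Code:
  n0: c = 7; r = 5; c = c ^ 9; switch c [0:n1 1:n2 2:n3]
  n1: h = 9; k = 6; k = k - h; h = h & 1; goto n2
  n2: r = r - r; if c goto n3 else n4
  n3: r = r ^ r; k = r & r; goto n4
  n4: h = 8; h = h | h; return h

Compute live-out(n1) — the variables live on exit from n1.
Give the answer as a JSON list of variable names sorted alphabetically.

Answer: ["c", "r"]

Working:
Per-block:
  n0: def={c,r} ue=∅
  n1: def={h,k} ue=∅
  n2: def={r} ue={c,r}
  n3: def={k,r} ue={r}
  n4: def={h} ue=∅

Liveness:
  n0: in=∅ out={c,r}
  n1: in={c,r} out={c,r}
  n2: in={c,r} out={r}
  n3: in={r} out=∅
  n4: in=∅ out=∅

live-out(n1) = ["c", "r"]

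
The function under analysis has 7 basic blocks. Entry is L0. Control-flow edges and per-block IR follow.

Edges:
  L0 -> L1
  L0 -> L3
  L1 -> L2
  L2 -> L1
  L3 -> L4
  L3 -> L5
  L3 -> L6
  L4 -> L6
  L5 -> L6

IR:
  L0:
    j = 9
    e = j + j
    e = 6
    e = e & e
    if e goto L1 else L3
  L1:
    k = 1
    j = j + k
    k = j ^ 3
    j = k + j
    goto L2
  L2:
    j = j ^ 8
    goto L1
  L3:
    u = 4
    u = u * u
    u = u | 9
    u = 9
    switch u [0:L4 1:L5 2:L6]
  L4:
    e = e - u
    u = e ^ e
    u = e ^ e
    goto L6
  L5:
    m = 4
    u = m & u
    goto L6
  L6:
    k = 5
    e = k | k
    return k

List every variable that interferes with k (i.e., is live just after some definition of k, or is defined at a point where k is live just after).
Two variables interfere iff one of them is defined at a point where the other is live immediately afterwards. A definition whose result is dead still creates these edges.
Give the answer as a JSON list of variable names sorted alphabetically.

def/use:
  L0 def {e,j} use ∅
  L1 def {j,k} use {j}
  L2 def {j} use {j}
  L3 def {u} use ∅
  L4 def {e,u} use {e,u}
  L5 def {m,u} use {u}
  L6 def {e,k} use ∅

Liveness:
  live L0: ∅→{e,j}
  live L1: {j}→{j}
  live L2: {j}→{j}
  live L3: {e}→{e,u}
  live L4: {e,u}→∅
  live L5: {u}→∅
  live L6: ∅→∅

Interfere edges:
  e — {j,k,u}
  j — {e,k}
  k — {e,j}
  m — {u}
  u — {e,m}

N(k) = ["e", "j"]

Answer: ["e", "j"]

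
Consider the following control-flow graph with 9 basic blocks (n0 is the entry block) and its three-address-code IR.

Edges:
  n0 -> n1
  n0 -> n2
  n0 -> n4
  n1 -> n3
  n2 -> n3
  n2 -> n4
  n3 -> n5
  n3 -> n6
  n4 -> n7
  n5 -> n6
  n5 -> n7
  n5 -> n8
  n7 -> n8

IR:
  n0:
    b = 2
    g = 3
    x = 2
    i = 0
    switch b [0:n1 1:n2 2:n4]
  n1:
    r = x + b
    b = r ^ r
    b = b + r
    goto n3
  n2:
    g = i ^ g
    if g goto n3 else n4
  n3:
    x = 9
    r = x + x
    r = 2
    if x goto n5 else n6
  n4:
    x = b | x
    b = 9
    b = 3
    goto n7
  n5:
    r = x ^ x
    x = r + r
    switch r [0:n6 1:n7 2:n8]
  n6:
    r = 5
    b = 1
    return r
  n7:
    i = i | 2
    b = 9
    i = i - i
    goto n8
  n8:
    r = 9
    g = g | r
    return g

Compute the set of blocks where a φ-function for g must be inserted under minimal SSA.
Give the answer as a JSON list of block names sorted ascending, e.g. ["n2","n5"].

idom tree: n1←n0 n2←n0 n3←n0 n4←n0 n5←n3 n6←n3 n7←n0 n8←n0
Dom∩ at merges:
  n3: preds {n1,n2}: {n0,n1} ∩ {n0,n2} = {n0}; idom=n0
  n4: preds {n0,n2}: {n0} ∩ {n0,n2} = {n0}; idom=n0
  n6: preds {n3,n5}: {n0,n3} ∩ {n0,n3,n5} = {n0,n3}; idom=n3
  n7: preds {n4,n5}: {n0,n4} ∩ {n0,n3,n5} = {n0}; idom=n0
  n8: preds {n5,n7}: {n0,n3,n5} ∩ {n0,n7} = {n0}; idom=n0

DF walk-up:
  join n3 pred n1: n1 stop@n0
  join n3 pred n2: n2 stop@n0
  join n4 pred n0: · stop@n0
  join n4 pred n2: n2 stop@n0
  join n6 pred n3: · stop@n3
  join n6 pred n5: n5 stop@n3
  join n7 pred n4: n4 stop@n0
  join n7 pred n5: n5→n3 stop@n0
  join n8 pred n5: n5→n3 stop@n0
  join n8 pred n7: n7 stop@n0
  DF(n0)=∅
  DF(n1)={n3}
  DF(n2)={n3,n4}
  DF(n3)={n7,n8}
  DF(n4)={n7}
  DF(n5)={n6,n7,n8}
  DF(n6)=∅
  DF(n7)={n8}
  DF(n8)=∅

φ for g: defs {n0,n2,n8}
  DF⁺ = {n3,n4,n7,n8}

Answer: ["n3", "n4", "n7", "n8"]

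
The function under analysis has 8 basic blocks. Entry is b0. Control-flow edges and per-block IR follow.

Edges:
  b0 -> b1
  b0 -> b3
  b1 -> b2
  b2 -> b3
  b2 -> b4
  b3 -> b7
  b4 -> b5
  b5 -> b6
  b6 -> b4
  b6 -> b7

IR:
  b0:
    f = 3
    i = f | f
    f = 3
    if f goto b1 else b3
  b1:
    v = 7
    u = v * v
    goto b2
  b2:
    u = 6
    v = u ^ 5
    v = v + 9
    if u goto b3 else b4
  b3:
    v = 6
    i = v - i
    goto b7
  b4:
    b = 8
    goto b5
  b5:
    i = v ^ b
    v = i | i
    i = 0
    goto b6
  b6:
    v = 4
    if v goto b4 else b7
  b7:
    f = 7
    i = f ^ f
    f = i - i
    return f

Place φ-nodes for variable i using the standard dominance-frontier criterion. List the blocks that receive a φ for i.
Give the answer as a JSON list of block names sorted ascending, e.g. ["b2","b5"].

idom tree: b1←b0 b2←b1 b3←b0 b4←b2 b5←b4 b6←b5 b7←b0
Dom∩ at merges:
  b3: preds {b0,b2}: {b0} ∩ {b0,b1,b2} = {b0}; idom=b0
  b4: preds {b2,b6}: {b0,b1,b2} ∩ {b0,b1,b2,b4,b5,b6} = {b0,b1,b2}; idom=b2
  b7: preds {b3,b6}: {b0,b3} ∩ {b0,b1,b2,b4,b5,b6} = {b0}; idom=b0

DF derivation:
  b3←b0: walk · to b0
  b3←b2: walk b2→b1 to b0
  b4←b2: walk · to b2
  b4←b6: walk b6→b5→b4 to b2
  b7←b3: walk b3 to b0
  b7←b6: walk b6→b5→b4→b2→b1 to b0
  b0 → ∅
  b1 → {b3,b7}
  b2 → {b3,b7}
  b3 → {b7}
  b4 → {b4,b7}
  b5 → {b4,b7}
  b6 → {b4,b7}
  b7 → ∅

φ for i: defs {b0,b3,b5,b7}
  DF⁺ = {b4,b7}

Answer: ["b4", "b7"]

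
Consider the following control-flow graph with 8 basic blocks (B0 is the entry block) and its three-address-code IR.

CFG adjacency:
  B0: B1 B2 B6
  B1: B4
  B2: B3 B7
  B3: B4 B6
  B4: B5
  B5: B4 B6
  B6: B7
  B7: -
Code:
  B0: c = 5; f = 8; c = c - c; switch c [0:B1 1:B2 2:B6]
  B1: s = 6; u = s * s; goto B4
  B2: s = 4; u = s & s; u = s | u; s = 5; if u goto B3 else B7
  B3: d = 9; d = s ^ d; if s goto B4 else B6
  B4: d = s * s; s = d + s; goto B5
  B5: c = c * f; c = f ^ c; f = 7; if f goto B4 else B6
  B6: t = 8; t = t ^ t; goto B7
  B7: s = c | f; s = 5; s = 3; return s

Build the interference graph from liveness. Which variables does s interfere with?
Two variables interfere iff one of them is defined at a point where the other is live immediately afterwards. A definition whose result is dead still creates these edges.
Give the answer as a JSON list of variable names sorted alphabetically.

Answer: ["c", "d", "f", "u"]

Derivation:
def/use:
  B0: {c,f} / ∅
  B1: {s,u} / ∅
  B2: {s,u} / ∅
  B3: {d} / {s}
  B4: {d,s} / {s}
  B5: {c,f} / {c,f}
  B6: {t} / ∅
  B7: {s} / {c,f}

Backward fixpoint:
  live B0: ∅→{c,f}
  live B1: {c,f}→{c,f,s}
  live B2: {c,f}→{c,f,s}
  live B3: {c,f,s}→{c,f,s}
  live B4: {c,f,s}→{c,f,s}
  live B5: {c,f,s}→{c,f,s}
  live B6: {c,f}→{c,f}
  live B7: {c,f}→∅

Conflict graph:
  c — {d,f,s,t,u}
  d — {c,f,s}
  f — {c,d,s,t,u}
  s — {c,d,f,u}
  t — {c,f}
  u — {c,f,s}

N(s) = ["c", "d", "f", "u"]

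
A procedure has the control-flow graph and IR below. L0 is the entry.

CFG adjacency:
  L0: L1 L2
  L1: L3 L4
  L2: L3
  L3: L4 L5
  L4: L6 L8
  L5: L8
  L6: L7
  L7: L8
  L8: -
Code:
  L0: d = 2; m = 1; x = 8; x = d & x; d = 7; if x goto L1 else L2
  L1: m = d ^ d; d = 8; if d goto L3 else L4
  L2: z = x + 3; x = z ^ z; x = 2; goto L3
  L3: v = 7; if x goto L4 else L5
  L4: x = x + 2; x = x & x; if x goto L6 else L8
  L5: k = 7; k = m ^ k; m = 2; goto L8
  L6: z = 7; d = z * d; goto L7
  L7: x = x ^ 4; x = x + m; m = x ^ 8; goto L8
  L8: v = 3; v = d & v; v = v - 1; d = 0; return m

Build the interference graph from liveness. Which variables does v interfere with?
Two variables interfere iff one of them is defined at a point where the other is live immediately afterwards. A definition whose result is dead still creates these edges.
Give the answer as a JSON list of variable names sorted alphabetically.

Answer: ["d", "m", "x"]

Derivation:
def/use:
  L0: {d,m,x} / ∅
  L1: {d,m} / {d}
  L2: {x,z} / {x}
  L3: {v} / {x}
  L4: {x} / {x}
  L5: {k,m} / {m}
  L6: {d,z} / {d}
  L7: {m,x} / {m,x}
  L8: {d,v} / {d,m}

Liveness:
  L0 li=∅ lo={d,m,x}
  L1 li={d,x} lo={d,m,x}
  L2 li={d,m,x} lo={d,m,x}
  L3 li={d,m,x} lo={d,m,x}
  L4 li={d,m,x} lo={d,m,x}
  L5 li={d,m} lo={d,m}
  L6 li={d,m,x} lo={d,m,x}
  L7 li={d,m,x} lo={d,m}
  L8 li={d,m} lo=∅

Interference:
  d — {k,m,v,x,z}
  k — {d,m}
  m — {d,k,v,x,z}
  v — {d,m,x}
  x — {d,m,v,z}
  z — {d,m,x}

N(v) = ["d", "m", "x"]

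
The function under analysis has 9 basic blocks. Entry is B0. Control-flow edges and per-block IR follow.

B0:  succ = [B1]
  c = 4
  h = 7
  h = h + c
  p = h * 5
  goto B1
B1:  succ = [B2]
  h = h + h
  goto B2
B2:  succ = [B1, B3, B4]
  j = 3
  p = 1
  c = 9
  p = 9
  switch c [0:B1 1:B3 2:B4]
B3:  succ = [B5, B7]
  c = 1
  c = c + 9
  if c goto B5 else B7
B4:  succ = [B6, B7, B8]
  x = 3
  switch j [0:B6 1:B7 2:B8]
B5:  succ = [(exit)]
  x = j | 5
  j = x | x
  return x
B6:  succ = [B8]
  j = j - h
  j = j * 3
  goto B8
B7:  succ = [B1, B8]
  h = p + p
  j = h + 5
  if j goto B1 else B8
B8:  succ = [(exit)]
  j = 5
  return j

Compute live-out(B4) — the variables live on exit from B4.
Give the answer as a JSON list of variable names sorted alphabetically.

Answer: ["h", "j", "p"]

Derivation:
def/use:
  B0 def {c,h,p} use ∅
  B1 def {h} use {h}
  B2 def {c,j,p} use ∅
  B3 def {c} use ∅
  B4 def {x} use {j}
  B5 def {j,x} use {j}
  B6 def {j} use {h,j}
  B7 def {h,j} use {p}
  B8 def {j} use ∅

Backward fixpoint:
  B0 li=∅ lo={h}
  B1 li={h} lo={h}
  B2 li={h} lo={h,j,p}
  B3 li={j,p} lo={j,p}
  B4 li={h,j,p} lo={h,j,p}
  B5 li={j} lo=∅
  B6 li={h,j} lo=∅
  B7 li={p} lo={h}
  B8 li=∅ lo=∅

live-out(B4) = ["h", "j", "p"]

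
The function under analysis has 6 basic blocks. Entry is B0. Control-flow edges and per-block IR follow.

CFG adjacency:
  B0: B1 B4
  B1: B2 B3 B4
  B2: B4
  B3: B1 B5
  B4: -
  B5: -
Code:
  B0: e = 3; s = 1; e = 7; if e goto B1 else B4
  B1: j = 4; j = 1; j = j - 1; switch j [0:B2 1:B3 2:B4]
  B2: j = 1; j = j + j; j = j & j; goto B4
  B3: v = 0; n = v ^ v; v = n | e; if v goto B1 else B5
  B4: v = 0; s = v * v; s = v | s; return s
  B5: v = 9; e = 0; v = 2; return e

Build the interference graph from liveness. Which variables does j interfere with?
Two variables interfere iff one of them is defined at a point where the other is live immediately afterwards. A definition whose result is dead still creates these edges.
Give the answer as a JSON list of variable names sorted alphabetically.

Per-block:
  B0 def {e,s} use ∅
  B1 def {j} use ∅
  B2 def {j} use ∅
  B3 def {n,v} use {e}
  B4 def {s,v} use ∅
  B5 def {e,v} use ∅

Live sets:
  B0 li=∅ lo={e}
  B1 li={e} lo={e}
  B2 li=∅ lo=∅
  B3 li={e} lo={e}
  B4 li=∅ lo=∅
  B5 li=∅ lo=∅

Interference:
  e: {j,n,v}
  j: {e}
  n: {e}
  s: {v}
  v: {e,s}

N(j) = ["e"]

Answer: ["e"]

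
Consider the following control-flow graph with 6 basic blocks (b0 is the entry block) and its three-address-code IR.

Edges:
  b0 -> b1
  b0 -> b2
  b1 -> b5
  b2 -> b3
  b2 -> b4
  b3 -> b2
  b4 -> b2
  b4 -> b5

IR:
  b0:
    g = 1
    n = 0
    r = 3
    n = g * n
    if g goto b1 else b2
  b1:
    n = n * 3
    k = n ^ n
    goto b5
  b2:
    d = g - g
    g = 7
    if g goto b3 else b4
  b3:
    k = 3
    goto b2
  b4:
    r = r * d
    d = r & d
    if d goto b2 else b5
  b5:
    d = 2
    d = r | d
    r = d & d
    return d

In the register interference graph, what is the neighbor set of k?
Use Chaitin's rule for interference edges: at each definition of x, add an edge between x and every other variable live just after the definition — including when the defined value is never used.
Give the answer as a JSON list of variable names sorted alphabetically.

Answer: ["g", "r"]

Working:
def/use:
  b0: {g,n,r} / ∅
  b1: {k,n} / {n}
  b2: {d,g} / {g}
  b3: {k} / ∅
  b4: {d,r} / {d,r}
  b5: {d,r} / {r}

Liveness:
  b0 li=∅ lo={g,n,r}
  b1 li={n,r} lo={r}
  b2 li={g,r} lo={d,g,r}
  b3 li={g,r} lo={g,r}
  b4 li={d,g,r} lo={g,r}
  b5 li={r} lo=∅

Conflict graph:
  d: {g,r}
  g: {d,k,n,r}
  k: {g,r}
  n: {g,r}
  r: {d,g,k,n}

N(k) = ["g", "r"]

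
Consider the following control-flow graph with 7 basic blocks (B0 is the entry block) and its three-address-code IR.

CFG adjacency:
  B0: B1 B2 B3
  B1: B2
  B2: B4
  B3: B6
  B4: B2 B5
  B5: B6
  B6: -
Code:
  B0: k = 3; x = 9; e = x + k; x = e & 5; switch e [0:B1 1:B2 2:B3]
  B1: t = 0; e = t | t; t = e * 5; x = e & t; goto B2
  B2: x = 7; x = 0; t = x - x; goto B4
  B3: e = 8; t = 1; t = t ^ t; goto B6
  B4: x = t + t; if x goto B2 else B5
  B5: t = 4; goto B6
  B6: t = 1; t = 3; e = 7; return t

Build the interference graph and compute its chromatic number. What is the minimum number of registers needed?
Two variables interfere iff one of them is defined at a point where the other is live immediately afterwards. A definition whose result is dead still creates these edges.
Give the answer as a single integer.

Per-block:
  B0: {e,k,x} / ∅
  B1: {e,t,x} / ∅
  B2: {t,x} / ∅
  B3: {e,t} / ∅
  B4: {x} / {t}
  B5: {t} / ∅
  B6: {e,t} / ∅

Live sets:
  live B0: ∅→∅
  live B1: ∅→∅
  live B2: ∅→{t}
  live B3: ∅→∅
  live B4: {t}→∅
  live B5: ∅→∅
  live B6: ∅→∅

Interference:
  e: {t,x}
  k: {x}
  t: {e}
  x: {e,k}

Colouring:
  clique {e,t} ⇒ need ≥ 2
  2-colouring: R0={e,k}  R1={t,x}
  χ = 2

Answer: 2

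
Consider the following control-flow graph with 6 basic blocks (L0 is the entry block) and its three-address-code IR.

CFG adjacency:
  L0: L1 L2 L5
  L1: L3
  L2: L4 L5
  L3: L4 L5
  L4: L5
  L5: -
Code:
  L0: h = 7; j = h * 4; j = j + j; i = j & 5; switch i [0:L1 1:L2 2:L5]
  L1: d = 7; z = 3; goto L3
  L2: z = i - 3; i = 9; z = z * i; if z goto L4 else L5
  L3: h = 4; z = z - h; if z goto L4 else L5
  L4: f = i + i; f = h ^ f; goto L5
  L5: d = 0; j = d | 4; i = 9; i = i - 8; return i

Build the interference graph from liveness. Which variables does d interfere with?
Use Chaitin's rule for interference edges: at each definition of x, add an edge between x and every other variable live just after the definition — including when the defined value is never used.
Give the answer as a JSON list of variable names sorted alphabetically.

Answer: ["i"]

Analysis:
Per-block:
  L0: {h,i,j} / ∅
  L1: {d,z} / ∅
  L2: {i,z} / {i}
  L3: {h,z} / {z}
  L4: {f} / {h,i}
  L5: {d,i,j} / ∅

Live sets:
  live L0: ∅→{h,i}
  live L1: {i}→{i,z}
  live L2: {h,i}→{h,i}
  live L3: {i,z}→{h,i}
  live L4: {h,i}→∅
  live L5: ∅→∅

Conflict graph:
  d — {i}
  f — {h}
  h — {f,i,j,z}
  i — {d,h,z}
  j — {h}
  z — {h,i}

N(d) = ["i"]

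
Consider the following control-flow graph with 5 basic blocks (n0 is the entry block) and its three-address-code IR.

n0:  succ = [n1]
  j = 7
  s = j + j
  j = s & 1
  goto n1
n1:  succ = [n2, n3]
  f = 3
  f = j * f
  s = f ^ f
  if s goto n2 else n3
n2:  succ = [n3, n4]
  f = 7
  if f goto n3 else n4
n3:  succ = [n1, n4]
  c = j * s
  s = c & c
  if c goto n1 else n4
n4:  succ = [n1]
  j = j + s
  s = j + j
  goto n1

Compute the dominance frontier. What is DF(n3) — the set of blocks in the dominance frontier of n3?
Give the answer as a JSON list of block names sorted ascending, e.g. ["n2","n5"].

idom tree: n1←n0 n2←n1 n3←n1 n4←n1
Dom at joins:
  n1: preds {n0,n3,n4}: {n0} ∩ {n0,n1,n3} ∩ {n0,n1,n4} = {n0}; idom=n0
  n3: preds {n1,n2}: {n0,n1} ∩ {n0,n1,n2} = {n0,n1}; idom=n1
  n4: preds {n2,n3}: {n0,n1,n2} ∩ {n0,n1,n3} = {n0,n1}; idom=n1

DF walk-up:
  n1←n0: walk · to n0
  n1←n3: walk n3→n1 to n0
  n1←n4: walk n4→n1 to n0
  n3←n1: walk · to n1
  n3←n2: walk n2 to n1
  n4←n2: walk n2 to n1
  n4←n3: walk n3 to n1
  n0 → ∅
  n1 → {n1}
  n2 → {n3,n4}
  n3 → {n1,n4}
  n4 → {n1}

DF(n3) = ["n1", "n4"]

Answer: ["n1", "n4"]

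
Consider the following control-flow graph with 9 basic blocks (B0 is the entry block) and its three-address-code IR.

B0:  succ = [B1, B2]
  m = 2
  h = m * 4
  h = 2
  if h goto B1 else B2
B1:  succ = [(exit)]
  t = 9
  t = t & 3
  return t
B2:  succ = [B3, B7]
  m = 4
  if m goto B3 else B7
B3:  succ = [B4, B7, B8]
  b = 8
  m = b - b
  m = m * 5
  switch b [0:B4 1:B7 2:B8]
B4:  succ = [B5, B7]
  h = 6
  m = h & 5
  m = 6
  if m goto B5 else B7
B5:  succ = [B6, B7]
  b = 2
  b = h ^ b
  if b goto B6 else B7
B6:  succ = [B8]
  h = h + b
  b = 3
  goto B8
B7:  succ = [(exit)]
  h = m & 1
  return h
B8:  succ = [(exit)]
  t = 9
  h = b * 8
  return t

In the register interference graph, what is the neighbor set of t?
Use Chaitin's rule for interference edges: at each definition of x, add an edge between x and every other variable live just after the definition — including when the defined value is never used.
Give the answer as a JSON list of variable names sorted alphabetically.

Block summaries:
  B0: def={h,m} ue=∅
  B1: def={t} ue=∅
  B2: def={m} ue=∅
  B3: def={b,m} ue=∅
  B4: def={h,m} ue=∅
  B5: def={b} ue={h}
  B6: def={b,h} ue={b,h}
  B7: def={h} ue={m}
  B8: def={h,t} ue={b}

Live sets:
  B0: in=∅ out=∅
  B1: in=∅ out=∅
  B2: in=∅ out={m}
  B3: in=∅ out={b,m}
  B4: in=∅ out={h,m}
  B5: in={h,m} out={b,h,m}
  B6: in={b,h} out={b}
  B7: in={m} out=∅
  B8: in={b} out=∅

Interference:
  b↔{h,m,t}
  h↔{b,m,t}
  m↔{b,h}
  t↔{b,h}

N(t) = ["b", "h"]

Answer: ["b", "h"]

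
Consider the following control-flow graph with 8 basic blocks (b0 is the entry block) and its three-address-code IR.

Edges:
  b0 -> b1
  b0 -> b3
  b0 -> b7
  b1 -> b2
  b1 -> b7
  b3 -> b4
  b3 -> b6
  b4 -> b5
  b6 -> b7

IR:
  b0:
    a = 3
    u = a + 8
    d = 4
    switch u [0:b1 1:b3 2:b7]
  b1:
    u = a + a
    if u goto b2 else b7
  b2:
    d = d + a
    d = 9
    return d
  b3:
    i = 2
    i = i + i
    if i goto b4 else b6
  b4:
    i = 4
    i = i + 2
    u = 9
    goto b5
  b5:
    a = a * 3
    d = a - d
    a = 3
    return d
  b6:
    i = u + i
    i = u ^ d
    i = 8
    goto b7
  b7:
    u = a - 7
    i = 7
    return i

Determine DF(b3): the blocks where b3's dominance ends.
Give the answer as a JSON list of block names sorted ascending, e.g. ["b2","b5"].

Answer: ["b7"]

Analysis:
idom tree: b1←b0 b2←b1 b3←b0 b4←b3 b5←b4 b6←b3 b7←b0
Dom∩ at merges:
  b7: preds {b0,b1,b6}: {b0} ∩ {b0,b1} ∩ {b0,b3,b6} = {b0}; idom=b0

DF derivation:
  join b7 pred b0: · stop@b0
  join b7 pred b1: b1 stop@b0
  join b7 pred b6: b6→b3 stop@b0
  b0 → ∅
  b1 → {b7}
  b2 → ∅
  b3 → {b7}
  b4 → ∅
  b5 → ∅
  b6 → {b7}
  b7 → ∅

DF(b3) = ["b7"]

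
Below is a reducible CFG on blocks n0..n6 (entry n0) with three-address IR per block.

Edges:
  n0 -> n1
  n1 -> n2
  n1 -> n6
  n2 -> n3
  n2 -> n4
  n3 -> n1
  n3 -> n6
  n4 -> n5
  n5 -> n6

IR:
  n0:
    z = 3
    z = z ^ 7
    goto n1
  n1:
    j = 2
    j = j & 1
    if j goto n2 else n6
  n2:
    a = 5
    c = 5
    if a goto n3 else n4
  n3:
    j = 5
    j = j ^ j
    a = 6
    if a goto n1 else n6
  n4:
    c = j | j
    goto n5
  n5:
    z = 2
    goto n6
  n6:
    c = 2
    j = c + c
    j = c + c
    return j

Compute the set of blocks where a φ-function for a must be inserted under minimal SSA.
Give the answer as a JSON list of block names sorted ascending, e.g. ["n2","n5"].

idom tree: n1←n0 n2←n1 n3←n2 n4←n2 n5←n4 n6←n1
Dom∩ at merges:
  n1: preds {n0,n3}: {n0} ∩ {n0,n1,n2,n3} = {n0}; idom=n0
  n6: preds {n1,n3,n5}: {n0,n1} ∩ {n0,n1,n2,n3} ∩ {n0,n1,n2,n4,n5} = {n0,n1}; idom=n1

Frontier:
  join n1 pred n0: · stop@n0
  join n1 pred n3: n3→n2→n1 stop@n0
  join n6 pred n1: · stop@n1
  join n6 pred n3: n3→n2 stop@n1
  join n6 pred n5: n5→n4→n2 stop@n1
  n0 → ∅
  n1 → {n1}
  n2 → {n1,n6}
  n3 → {n1,n6}
  n4 → {n6}
  n5 → {n6}
  n6 → ∅

φ for a: defs {n2,n3}
  DF⁺ = {n1,n6}

Answer: ["n1", "n6"]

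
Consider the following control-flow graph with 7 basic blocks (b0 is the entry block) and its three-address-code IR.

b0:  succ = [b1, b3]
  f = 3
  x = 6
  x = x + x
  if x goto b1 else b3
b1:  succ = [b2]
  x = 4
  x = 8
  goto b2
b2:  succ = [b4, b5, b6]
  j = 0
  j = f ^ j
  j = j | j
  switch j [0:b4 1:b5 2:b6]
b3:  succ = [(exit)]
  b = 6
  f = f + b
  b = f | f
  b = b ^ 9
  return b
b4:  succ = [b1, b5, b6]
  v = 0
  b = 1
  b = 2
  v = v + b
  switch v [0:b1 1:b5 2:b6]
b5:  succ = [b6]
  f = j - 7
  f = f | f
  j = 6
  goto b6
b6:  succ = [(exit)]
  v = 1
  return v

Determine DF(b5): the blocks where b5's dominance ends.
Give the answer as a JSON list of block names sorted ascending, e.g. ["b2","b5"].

idom tree: b1←b0 b2←b1 b3←b0 b4←b2 b5←b2 b6←b2
Join-block Dom:
  b1: preds {b0,b4}: {b0} ∩ {b0,b1,b2,b4} = {b0}; idom=b0
  b5: preds {b2,b4}: {b0,b1,b2} ∩ {b0,b1,b2,b4} = {b0,b1,b2}; idom=b2
  b6: preds {b2,b4,b5}: {b0,b1,b2} ∩ {b0,b1,b2,b4} ∩ {b0,b1,b2,b5} = {b0,b1,b2}; idom=b2

DF walk-up:
  join b1 pred b0: · stop@b0
  join b1 pred b4: b4→b2→b1 stop@b0
  join b5 pred b2: · stop@b2
  join b5 pred b4: b4 stop@b2
  join b6 pred b2: · stop@b2
  join b6 pred b4: b4 stop@b2
  join b6 pred b5: b5 stop@b2
  DF(b0)=∅
  DF(b1)={b1}
  DF(b2)={b1}
  DF(b3)=∅
  DF(b4)={b1,b5,b6}
  DF(b5)={b6}
  DF(b6)=∅

DF(b5) = ["b6"]

Answer: ["b6"]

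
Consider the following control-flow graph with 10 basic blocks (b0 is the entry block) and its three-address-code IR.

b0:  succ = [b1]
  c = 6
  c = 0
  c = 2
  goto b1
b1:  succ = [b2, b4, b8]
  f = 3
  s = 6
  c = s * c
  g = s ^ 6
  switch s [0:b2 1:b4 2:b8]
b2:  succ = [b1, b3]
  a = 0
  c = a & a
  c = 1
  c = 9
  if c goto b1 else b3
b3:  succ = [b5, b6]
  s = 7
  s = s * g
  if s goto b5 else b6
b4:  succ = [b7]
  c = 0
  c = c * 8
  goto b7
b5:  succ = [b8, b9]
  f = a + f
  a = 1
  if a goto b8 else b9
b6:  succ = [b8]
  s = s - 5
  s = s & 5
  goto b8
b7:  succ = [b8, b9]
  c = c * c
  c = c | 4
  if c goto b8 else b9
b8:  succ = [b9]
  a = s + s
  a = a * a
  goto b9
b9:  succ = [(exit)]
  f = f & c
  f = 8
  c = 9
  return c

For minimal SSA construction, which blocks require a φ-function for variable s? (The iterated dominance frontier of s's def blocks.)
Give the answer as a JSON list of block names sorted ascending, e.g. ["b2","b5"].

Answer: ["b1", "b8", "b9"]

Analysis:
idom tree: b1←b0 b2←b1 b3←b2 b4←b1 b5←b3 b6←b3 b7←b4 b8←b1 b9←b1
Dom∩ at merges:
  b1: preds {b0,b2}: {b0} ∩ {b0,b1,b2} = {b0}; idom=b0
  b8: preds {b1,b5,b6,b7}: {b0,b1} ∩ {b0,b1,b2,b3,b5} ∩ {b0,b1,b2,b3,b6} ∩ {b0,b1,b4,b7} = {b0,b1}; idom=b1
  b9: preds {b5,b7,b8}: {b0,b1,b2,b3,b5} ∩ {b0,b1,b4,b7} ∩ {b0,b1,b8} = {b0,b1}; idom=b1

DF derivation:
  join b1 pred b0: · stop@b0
  join b1 pred b2: b2→b1 stop@b0
  join b8 pred b1: · stop@b1
  join b8 pred b5: b5→b3→b2 stop@b1
  join b8 pred b6: b6→b3→b2 stop@b1
  join b8 pred b7: b7→b4 stop@b1
  join b9 pred b5: b5→b3→b2 stop@b1
  join b9 pred b7: b7→b4 stop@b1
  join b9 pred b8: b8 stop@b1
  b0 → ∅
  b1 → {b1}
  b2 → {b1,b8,b9}
  b3 → {b8,b9}
  b4 → {b8,b9}
  b5 → {b8,b9}
  b6 → {b8}
  b7 → {b8,b9}
  b8 → {b9}
  b9 → ∅

φ for s: defs {b1,b3,b6}
  DF⁺ = {b1,b8,b9}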